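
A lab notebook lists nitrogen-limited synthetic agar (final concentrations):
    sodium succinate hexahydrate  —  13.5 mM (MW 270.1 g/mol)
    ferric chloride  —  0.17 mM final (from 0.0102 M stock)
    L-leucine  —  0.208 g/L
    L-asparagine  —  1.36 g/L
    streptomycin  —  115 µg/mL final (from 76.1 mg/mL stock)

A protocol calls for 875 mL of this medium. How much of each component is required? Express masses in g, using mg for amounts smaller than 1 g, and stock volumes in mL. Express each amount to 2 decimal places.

sodium succinate hexahydrate 3.19 g; ferric chloride 14.58 mL; L-leucine 182.00 mg; L-asparagine 1.19 g; streptomycin 1.32 mL

Target volume = 875 mL = 0.875 L.
sodium succinate hexahydrate: 13.5 mmol/L × 270.1 g/mol × 0.875 L ÷ 1000 = 3.19 g
ferric chloride: V = C2·V2/C1 = 0.17 mM × 875 mL ÷ 10.2 mM = 14.58 mL
L-leucine: 0.208 g/L × 0.875 L = 0.182 g = 182.00 mg
L-asparagine: 1.36 g/L × 0.875 L = 1.19 g
streptomycin: dilute stock: 115 µg/mL × 875 mL ÷ 76100 µg/mL = 1.32 mL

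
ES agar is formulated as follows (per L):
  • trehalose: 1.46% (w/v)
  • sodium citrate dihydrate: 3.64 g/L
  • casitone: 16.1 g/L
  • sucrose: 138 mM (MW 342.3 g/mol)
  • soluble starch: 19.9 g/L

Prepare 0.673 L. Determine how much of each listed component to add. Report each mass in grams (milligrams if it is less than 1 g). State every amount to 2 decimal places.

trehalose 9.83 g; sodium citrate dihydrate 2.45 g; casitone 10.84 g; sucrose 31.79 g; soluble starch 13.39 g

Scale factor relative to 1 L: 0.673.
trehalose: 1.46 g per 100 mL × 673 mL ÷ 100 = 9.83 g
sodium citrate dihydrate: 3.64 g/L × 0.673 L = 2.45 g
casitone: 16.1 g/L × 0.673 L = 10.84 g
sucrose: 138 mmol/L × 342.3 g/mol × 0.673 L ÷ 1000 = 31.79 g
soluble starch: 19.9 g/L × 0.673 L = 13.39 g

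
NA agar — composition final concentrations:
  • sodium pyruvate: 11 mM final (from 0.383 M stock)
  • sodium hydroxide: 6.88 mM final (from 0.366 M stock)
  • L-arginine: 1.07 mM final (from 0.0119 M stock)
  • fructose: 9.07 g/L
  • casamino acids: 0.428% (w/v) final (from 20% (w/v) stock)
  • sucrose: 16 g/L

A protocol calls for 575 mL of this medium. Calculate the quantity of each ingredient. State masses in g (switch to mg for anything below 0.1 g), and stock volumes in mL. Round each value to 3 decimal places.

sodium pyruvate 16.514 mL; sodium hydroxide 10.809 mL; L-arginine 51.702 mL; fructose 5.215 g; casamino acids 12.305 mL; sucrose 9.200 g

Target volume = 575 mL = 0.575 L.
sodium pyruvate: C1V1 = C2V2 → 11 mM × 575 mL ÷ 383 mM = 16.514 mL
sodium hydroxide: C1V1 = C2V2 → 6.88 mM × 575 mL ÷ 366 mM = 10.809 mL
L-arginine: V = C2·V2/C1 = 1.07 mM × 575 mL ÷ 11.9 mM = 51.702 mL
fructose: 9.07 g/L × 0.575 L = 5.215 g
casamino acids: V = C2·V2/C1 = 0.428% ÷ 20% × 575 mL = 12.305 mL
sucrose: 16 g/L × 0.575 L = 9.200 g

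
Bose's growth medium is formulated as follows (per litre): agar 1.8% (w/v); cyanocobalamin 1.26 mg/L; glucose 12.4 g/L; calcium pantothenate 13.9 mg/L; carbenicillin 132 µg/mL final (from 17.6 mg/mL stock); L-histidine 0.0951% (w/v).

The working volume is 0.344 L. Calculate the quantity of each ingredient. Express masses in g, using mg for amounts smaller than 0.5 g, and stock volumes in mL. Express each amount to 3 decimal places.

Scale factor relative to 1 L: 0.344.
agar: 1.8 g per 100 mL × 344 mL ÷ 100 = 6.192 g
cyanocobalamin: 1.26 mg/L × 0.344 L = 0.433 mg
glucose: 12.4 g/L × 0.344 L = 4.266 g
calcium pantothenate: 13.9 mg/L × 0.344 L = 4.782 mg
carbenicillin: dilute stock: 132 µg/mL × 344 mL ÷ 17600 µg/mL = 2.580 mL
L-histidine: 0.0951% w/v = 0.951 g/L → 0.951 × 0.344 L = 0.327144 g = 327.144 mg

agar 6.192 g; cyanocobalamin 0.433 mg; glucose 4.266 g; calcium pantothenate 4.782 mg; carbenicillin 2.580 mL; L-histidine 327.144 mg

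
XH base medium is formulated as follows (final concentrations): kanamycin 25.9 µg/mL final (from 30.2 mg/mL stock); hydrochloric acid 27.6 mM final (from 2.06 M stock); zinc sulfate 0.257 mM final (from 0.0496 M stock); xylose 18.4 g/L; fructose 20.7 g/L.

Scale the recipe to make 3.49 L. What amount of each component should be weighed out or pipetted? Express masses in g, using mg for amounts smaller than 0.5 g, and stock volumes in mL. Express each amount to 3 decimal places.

kanamycin 2.993 mL; hydrochloric acid 46.759 mL; zinc sulfate 18.083 mL; xylose 64.216 g; fructose 72.243 g

Scale factor relative to 1 L: 3.49.
kanamycin: C1V1 = C2V2 → 25.9 µg/mL × 3490 mL ÷ 30200 µg/mL = 2.993 mL
hydrochloric acid: V = C2·V2/C1 = 27.6 mM × 3490 mL ÷ 2060 mM = 46.759 mL
zinc sulfate: C1V1 = C2V2 → 0.257 mM × 3490 mL ÷ 49.6 mM = 18.083 mL
xylose: 18.4 g/L × 3.49 L = 64.216 g
fructose: 20.7 g/L × 3.49 L = 72.243 g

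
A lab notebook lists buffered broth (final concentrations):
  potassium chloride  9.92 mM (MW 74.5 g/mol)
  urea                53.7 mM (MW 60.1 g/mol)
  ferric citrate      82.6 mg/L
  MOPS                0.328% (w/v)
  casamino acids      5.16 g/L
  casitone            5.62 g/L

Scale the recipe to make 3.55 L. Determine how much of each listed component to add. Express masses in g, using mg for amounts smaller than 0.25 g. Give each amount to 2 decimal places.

Scale factor relative to 1 L: 3.55.
potassium chloride: 9.92 mmol/L × 74.5 g/mol × 3.55 L ÷ 1000 = 2.62 g
urea: 53.7 mmol/L × 60.1 g/mol × 3.55 L ÷ 1000 = 11.46 g
ferric citrate: 82.6 mg/L × 3.55 L = 293.23 mg = 0.29 g
MOPS: 0.328 g per 100 mL × 3550 mL ÷ 100 = 11.64 g
casamino acids: 5.16 g/L × 3.55 L = 18.32 g
casitone: 5.62 g/L × 3.55 L = 19.95 g

potassium chloride 2.62 g; urea 11.46 g; ferric citrate 0.29 g; MOPS 11.64 g; casamino acids 18.32 g; casitone 19.95 g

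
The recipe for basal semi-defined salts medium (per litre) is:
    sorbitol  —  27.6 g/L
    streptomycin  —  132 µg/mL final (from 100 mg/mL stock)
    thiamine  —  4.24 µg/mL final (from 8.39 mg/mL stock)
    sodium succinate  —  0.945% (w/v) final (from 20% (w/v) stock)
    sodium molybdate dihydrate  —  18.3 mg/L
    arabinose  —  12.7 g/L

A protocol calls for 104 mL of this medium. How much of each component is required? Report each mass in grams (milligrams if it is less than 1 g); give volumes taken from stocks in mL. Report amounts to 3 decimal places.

sorbitol 2.870 g; streptomycin 0.137 mL; thiamine 0.053 mL; sodium succinate 4.914 mL; sodium molybdate dihydrate 1.903 mg; arabinose 1.321 g

Target volume = 104 mL = 0.104 L.
sorbitol: 27.6 g/L × 0.104 L = 2.870 g
streptomycin: C1V1 = C2V2 → 132 µg/mL × 104 mL ÷ 100000 µg/mL = 0.137 mL
thiamine: V = C2·V2/C1 = 4.24 µg/mL × 104 mL ÷ 8390 µg/mL = 0.053 mL
sodium succinate: C1V1 = C2V2 → 0.945% ÷ 20% × 104 mL = 4.914 mL
sodium molybdate dihydrate: 18.3 mg/L × 0.104 L = 1.903 mg
arabinose: 12.7 g/L × 0.104 L = 1.321 g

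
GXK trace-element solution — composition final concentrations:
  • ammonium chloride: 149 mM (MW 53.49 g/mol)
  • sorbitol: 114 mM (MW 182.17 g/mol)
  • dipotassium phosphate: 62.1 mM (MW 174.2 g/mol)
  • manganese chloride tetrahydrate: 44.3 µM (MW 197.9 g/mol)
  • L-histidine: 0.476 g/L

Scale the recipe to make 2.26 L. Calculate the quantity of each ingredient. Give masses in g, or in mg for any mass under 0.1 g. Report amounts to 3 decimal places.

Working volume: 2.26 L.
ammonium chloride: 149 mmol/L × 53.49 g/mol × 2.26 L ÷ 1000 = 18.012 g
sorbitol: 114 mmol/L × 182.17 g/mol × 2.26 L ÷ 1000 = 46.934 g
dipotassium phosphate: 62.1 mmol/L × 174.2 g/mol × 2.26 L ÷ 1000 = 24.448 g
manganese chloride tetrahydrate: 44.3 µmol/L × 197.9 g/mol × 2.26 L ÷ 1000 = 19.813 mg
L-histidine: 0.476 g/L × 2.26 L = 1.076 g

ammonium chloride 18.012 g; sorbitol 46.934 g; dipotassium phosphate 24.448 g; manganese chloride tetrahydrate 19.813 mg; L-histidine 1.076 g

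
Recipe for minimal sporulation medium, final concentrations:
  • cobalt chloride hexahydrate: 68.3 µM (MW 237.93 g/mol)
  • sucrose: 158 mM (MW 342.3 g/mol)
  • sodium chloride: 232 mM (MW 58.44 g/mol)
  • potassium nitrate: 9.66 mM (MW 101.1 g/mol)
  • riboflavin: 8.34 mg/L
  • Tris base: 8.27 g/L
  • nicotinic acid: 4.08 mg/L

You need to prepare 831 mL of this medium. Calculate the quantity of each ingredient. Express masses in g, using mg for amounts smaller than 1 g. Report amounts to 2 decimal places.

Working volume: 831 mL = 0.831 L.
cobalt chloride hexahydrate: 68.3 µmol/L × 237.93 g/mol × 0.831 L ÷ 1000 = 13.50 mg
sucrose: 158 mmol/L × 342.3 g/mol × 0.831 L ÷ 1000 = 44.94 g
sodium chloride: 232 mmol/L × 58.44 g/mol × 0.831 L ÷ 1000 = 11.27 g
potassium nitrate: 9.66 mmol/L × 101.1 mg/mmol × 0.831 L = 811.58 mg
riboflavin: 8.34 mg/L × 0.831 L = 6.93 mg
Tris base: 8.27 g/L × 0.831 L = 6.87 g
nicotinic acid: 4.08 mg/L × 0.831 L = 3.39 mg

cobalt chloride hexahydrate 13.50 mg; sucrose 44.94 g; sodium chloride 11.27 g; potassium nitrate 811.58 mg; riboflavin 6.93 mg; Tris base 6.87 g; nicotinic acid 3.39 mg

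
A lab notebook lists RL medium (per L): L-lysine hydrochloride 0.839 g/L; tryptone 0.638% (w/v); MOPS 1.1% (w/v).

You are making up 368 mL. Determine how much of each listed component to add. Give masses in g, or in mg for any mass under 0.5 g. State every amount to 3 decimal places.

Scale factor relative to 1 L: 0.368.
L-lysine hydrochloride: 0.839 g/L × 0.368 L = 0.308752 g = 308.752 mg
tryptone: 0.638% w/v = 6.38 g/L → 6.38 × 0.368 L = 2.348 g
MOPS: 1.1% w/v = 11 g/L → 11 × 0.368 L = 4.048 g

L-lysine hydrochloride 308.752 mg; tryptone 2.348 g; MOPS 4.048 g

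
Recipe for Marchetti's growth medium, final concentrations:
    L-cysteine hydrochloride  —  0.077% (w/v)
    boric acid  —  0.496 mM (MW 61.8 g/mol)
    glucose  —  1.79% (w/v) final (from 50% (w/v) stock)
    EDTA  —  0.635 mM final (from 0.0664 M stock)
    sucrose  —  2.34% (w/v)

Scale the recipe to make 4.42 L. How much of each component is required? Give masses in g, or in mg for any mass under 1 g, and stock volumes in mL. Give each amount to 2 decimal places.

Scale factor relative to 1 L: 4.42.
L-cysteine hydrochloride: 0.077 g per 100 mL × 4420 mL ÷ 100 = 3.40 g
boric acid: 0.496 mmol/L × 61.8 mg/mmol × 4.42 L = 135.49 mg
glucose: V = C2·V2/C1 = 1.79% ÷ 50% × 4420 mL = 158.24 mL
EDTA: C1V1 = C2V2 → 0.635 mM × 4420 mL ÷ 66.4 mM = 42.27 mL
sucrose: 2.34 g per 100 mL × 4420 mL ÷ 100 = 103.43 g

L-cysteine hydrochloride 3.40 g; boric acid 135.49 mg; glucose 158.24 mL; EDTA 42.27 mL; sucrose 103.43 g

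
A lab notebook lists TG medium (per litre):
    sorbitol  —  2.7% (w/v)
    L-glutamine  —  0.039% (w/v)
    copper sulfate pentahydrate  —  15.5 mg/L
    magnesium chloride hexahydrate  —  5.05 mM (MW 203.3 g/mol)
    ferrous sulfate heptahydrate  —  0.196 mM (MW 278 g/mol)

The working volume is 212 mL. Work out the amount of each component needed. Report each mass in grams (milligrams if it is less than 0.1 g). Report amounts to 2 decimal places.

sorbitol 5.72 g; L-glutamine 82.68 mg; copper sulfate pentahydrate 3.29 mg; magnesium chloride hexahydrate 0.22 g; ferrous sulfate heptahydrate 11.55 mg

Target volume = 212 mL = 0.212 L.
sorbitol: 2.7% w/v = 27 g/L → 27 × 0.212 L = 5.72 g
L-glutamine: 0.039% w/v = 0.39 g/L → 0.39 × 0.212 L = 0.08268 g = 82.68 mg
copper sulfate pentahydrate: 15.5 mg/L × 0.212 L = 3.29 mg
magnesium chloride hexahydrate: 5.05 mmol/L × 203.3 g/mol × 0.212 L ÷ 1000 = 0.22 g
ferrous sulfate heptahydrate: 0.196 mmol/L × 278 mg/mmol × 0.212 L = 11.55 mg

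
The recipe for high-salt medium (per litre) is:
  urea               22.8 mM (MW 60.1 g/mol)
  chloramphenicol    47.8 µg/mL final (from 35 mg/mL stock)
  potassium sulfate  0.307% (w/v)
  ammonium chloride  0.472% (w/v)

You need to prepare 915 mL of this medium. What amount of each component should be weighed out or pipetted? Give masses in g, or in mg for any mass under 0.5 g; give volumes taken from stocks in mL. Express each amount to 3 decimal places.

urea 1.254 g; chloramphenicol 1.250 mL; potassium sulfate 2.809 g; ammonium chloride 4.319 g

Scale factor relative to 1 L: 0.915.
urea: 22.8 mmol/L × 60.1 g/mol × 0.915 L ÷ 1000 = 1.254 g
chloramphenicol: C1V1 = C2V2 → 47.8 µg/mL × 915 mL ÷ 35000 µg/mL = 1.250 mL
potassium sulfate: 0.307 g per 100 mL × 915 mL ÷ 100 = 2.809 g
ammonium chloride: 0.472 g per 100 mL × 915 mL ÷ 100 = 4.319 g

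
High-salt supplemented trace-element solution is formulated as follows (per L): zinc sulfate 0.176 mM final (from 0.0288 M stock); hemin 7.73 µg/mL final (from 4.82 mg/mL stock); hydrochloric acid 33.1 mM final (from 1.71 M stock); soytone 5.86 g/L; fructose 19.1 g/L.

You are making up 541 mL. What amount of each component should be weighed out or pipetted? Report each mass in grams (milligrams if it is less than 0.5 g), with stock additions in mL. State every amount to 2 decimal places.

Target volume = 541 mL = 0.541 L.
zinc sulfate: C1V1 = C2V2 → 0.176 mM × 541 mL ÷ 28.8 mM = 3.31 mL
hemin: C1V1 = C2V2 → 7.73 µg/mL × 541 mL ÷ 4820 µg/mL = 0.87 mL
hydrochloric acid: V = C2·V2/C1 = 33.1 mM × 541 mL ÷ 1710 mM = 10.47 mL
soytone: 5.86 g/L × 0.541 L = 3.17 g
fructose: 19.1 g/L × 0.541 L = 10.33 g

zinc sulfate 3.31 mL; hemin 0.87 mL; hydrochloric acid 10.47 mL; soytone 3.17 g; fructose 10.33 g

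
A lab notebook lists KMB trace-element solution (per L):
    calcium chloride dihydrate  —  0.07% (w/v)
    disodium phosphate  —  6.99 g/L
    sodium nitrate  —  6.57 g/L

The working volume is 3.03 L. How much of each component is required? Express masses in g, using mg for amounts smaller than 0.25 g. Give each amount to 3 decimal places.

calcium chloride dihydrate 2.121 g; disodium phosphate 21.180 g; sodium nitrate 19.907 g

Scale factor relative to 1 L: 3.03.
calcium chloride dihydrate: 0.07% w/v = 0.7 g/L → 0.7 × 3.03 L = 2.121 g
disodium phosphate: 6.99 g/L × 3.03 L = 21.180 g
sodium nitrate: 6.57 g/L × 3.03 L = 19.907 g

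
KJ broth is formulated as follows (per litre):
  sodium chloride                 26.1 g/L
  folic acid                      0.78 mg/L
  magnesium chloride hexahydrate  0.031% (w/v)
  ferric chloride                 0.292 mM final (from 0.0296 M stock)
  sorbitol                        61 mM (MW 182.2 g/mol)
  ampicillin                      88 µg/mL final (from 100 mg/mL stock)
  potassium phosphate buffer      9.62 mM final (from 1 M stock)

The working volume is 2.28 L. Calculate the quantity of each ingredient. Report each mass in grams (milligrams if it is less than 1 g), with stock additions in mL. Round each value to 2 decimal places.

Working volume: 2.28 L.
sodium chloride: 26.1 g/L × 2.28 L = 59.51 g
folic acid: 0.78 mg/L × 2.28 L = 1.78 mg
magnesium chloride hexahydrate: 0.031 g per 100 mL × 2280 mL ÷ 100 = 0.7068 g = 706.80 mg
ferric chloride: V = C2·V2/C1 = 0.292 mM × 2280 mL ÷ 29.6 mM = 22.49 mL
sorbitol: 61 mmol/L × 182.2 g/mol × 2.28 L ÷ 1000 = 25.34 g
ampicillin: dilute stock: 88 µg/mL × 2280 mL ÷ 100000 µg/mL = 2.01 mL
potassium phosphate buffer: dilute stock: 9.62 mM × 2280 mL ÷ 1000 mM = 21.93 mL

sodium chloride 59.51 g; folic acid 1.78 mg; magnesium chloride hexahydrate 706.80 mg; ferric chloride 22.49 mL; sorbitol 25.34 g; ampicillin 2.01 mL; potassium phosphate buffer 21.93 mL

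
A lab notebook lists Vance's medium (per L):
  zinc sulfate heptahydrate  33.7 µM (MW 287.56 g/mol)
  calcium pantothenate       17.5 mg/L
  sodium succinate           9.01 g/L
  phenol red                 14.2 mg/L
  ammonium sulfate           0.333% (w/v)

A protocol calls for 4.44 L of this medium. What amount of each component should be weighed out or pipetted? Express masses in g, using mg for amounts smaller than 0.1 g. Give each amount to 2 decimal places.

zinc sulfate heptahydrate 43.03 mg; calcium pantothenate 77.70 mg; sodium succinate 40.00 g; phenol red 63.05 mg; ammonium sulfate 14.79 g

Scale factor relative to 1 L: 4.44.
zinc sulfate heptahydrate: 33.7 µmol/L × 287.56 g/mol × 4.44 L ÷ 1000 = 43.03 mg
calcium pantothenate: 17.5 mg/L × 4.44 L = 77.70 mg
sodium succinate: 9.01 g/L × 4.44 L = 40.00 g
phenol red: 14.2 mg/L × 4.44 L = 63.05 mg
ammonium sulfate: 0.333% w/v = 3.33 g/L → 3.33 × 4.44 L = 14.79 g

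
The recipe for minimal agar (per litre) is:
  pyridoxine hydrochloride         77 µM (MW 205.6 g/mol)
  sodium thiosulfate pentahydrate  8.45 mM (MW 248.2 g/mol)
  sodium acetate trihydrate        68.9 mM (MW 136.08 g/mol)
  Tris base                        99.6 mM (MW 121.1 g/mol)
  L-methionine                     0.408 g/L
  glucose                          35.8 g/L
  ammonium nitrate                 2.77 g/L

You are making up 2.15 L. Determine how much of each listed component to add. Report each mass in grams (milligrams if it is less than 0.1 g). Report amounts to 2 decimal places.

Working volume: 2.15 L.
pyridoxine hydrochloride: 77 µmol/L × 205.6 g/mol × 2.15 L ÷ 1000 = 34.04 mg
sodium thiosulfate pentahydrate: 8.45 mmol/L × 248.2 g/mol × 2.15 L ÷ 1000 = 4.51 g
sodium acetate trihydrate: 68.9 mmol/L × 136.08 g/mol × 2.15 L ÷ 1000 = 20.16 g
Tris base: 99.6 mmol/L × 121.1 g/mol × 2.15 L ÷ 1000 = 25.93 g
L-methionine: 0.408 g/L × 2.15 L = 0.88 g
glucose: 35.8 g/L × 2.15 L = 76.97 g
ammonium nitrate: 2.77 g/L × 2.15 L = 5.96 g

pyridoxine hydrochloride 34.04 mg; sodium thiosulfate pentahydrate 4.51 g; sodium acetate trihydrate 20.16 g; Tris base 25.93 g; L-methionine 0.88 g; glucose 76.97 g; ammonium nitrate 5.96 g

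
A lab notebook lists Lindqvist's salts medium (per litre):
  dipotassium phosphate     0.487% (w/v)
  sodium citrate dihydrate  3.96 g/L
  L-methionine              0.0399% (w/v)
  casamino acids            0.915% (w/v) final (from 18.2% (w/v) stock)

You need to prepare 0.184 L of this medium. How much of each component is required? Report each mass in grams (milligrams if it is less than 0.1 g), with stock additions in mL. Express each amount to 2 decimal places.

Scale factor relative to 1 L: 0.184.
dipotassium phosphate: 0.487% w/v = 4.87 g/L → 4.87 × 0.184 L = 0.90 g
sodium citrate dihydrate: 3.96 g/L × 0.184 L = 0.73 g
L-methionine: 0.0399% w/v = 0.399 g/L → 0.399 × 0.184 L = 0.073416 g = 73.42 mg
casamino acids: V = C2·V2/C1 = 0.915% ÷ 18.2% × 184 mL = 9.25 mL

dipotassium phosphate 0.90 g; sodium citrate dihydrate 0.73 g; L-methionine 73.42 mg; casamino acids 9.25 mL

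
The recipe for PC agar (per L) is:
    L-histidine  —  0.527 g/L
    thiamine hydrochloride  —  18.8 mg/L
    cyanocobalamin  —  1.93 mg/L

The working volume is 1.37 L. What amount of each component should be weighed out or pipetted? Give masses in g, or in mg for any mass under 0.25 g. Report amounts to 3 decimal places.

L-histidine 0.722 g; thiamine hydrochloride 25.756 mg; cyanocobalamin 2.644 mg

Working volume: 1.37 L.
L-histidine: 0.527 g/L × 1.37 L = 0.722 g
thiamine hydrochloride: 18.8 mg/L × 1.37 L = 25.756 mg
cyanocobalamin: 1.93 mg/L × 1.37 L = 2.644 mg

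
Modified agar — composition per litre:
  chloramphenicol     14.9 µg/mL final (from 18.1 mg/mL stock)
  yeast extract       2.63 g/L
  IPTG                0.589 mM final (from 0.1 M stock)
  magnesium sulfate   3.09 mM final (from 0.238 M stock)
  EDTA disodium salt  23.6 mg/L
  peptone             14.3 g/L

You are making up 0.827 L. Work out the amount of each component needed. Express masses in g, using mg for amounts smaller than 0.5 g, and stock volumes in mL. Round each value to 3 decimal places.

Scale factor relative to 1 L: 0.827.
chloramphenicol: C1V1 = C2V2 → 14.9 µg/mL × 827 mL ÷ 18100 µg/mL = 0.681 mL
yeast extract: 2.63 g/L × 0.827 L = 2.175 g
IPTG: V = C2·V2/C1 = 0.589 mM × 827 mL ÷ 100 mM = 4.871 mL
magnesium sulfate: dilute stock: 3.09 mM × 827 mL ÷ 238 mM = 10.737 mL
EDTA disodium salt: 23.6 mg/L × 0.827 L = 19.517 mg
peptone: 14.3 g/L × 0.827 L = 11.826 g

chloramphenicol 0.681 mL; yeast extract 2.175 g; IPTG 4.871 mL; magnesium sulfate 10.737 mL; EDTA disodium salt 19.517 mg; peptone 11.826 g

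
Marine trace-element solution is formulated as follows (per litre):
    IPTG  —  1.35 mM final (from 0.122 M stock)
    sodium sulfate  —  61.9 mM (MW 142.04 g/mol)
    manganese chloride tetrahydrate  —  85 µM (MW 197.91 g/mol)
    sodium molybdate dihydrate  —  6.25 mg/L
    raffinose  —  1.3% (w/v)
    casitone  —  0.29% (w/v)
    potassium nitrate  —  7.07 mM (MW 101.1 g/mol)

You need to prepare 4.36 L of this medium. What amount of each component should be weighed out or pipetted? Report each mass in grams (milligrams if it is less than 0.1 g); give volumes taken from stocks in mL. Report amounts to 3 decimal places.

IPTG 48.246 mL; sodium sulfate 38.334 g; manganese chloride tetrahydrate 73.345 mg; sodium molybdate dihydrate 27.250 mg; raffinose 56.680 g; casitone 12.644 g; potassium nitrate 3.116 g

Working volume: 4.36 L.
IPTG: V = C2·V2/C1 = 1.35 mM × 4360 mL ÷ 122 mM = 48.246 mL
sodium sulfate: 61.9 mmol/L × 142.04 g/mol × 4.36 L ÷ 1000 = 38.334 g
manganese chloride tetrahydrate: 85 µmol/L × 197.91 g/mol × 4.36 L ÷ 1000 = 73.345 mg
sodium molybdate dihydrate: 6.25 mg/L × 4.36 L = 27.250 mg
raffinose: 1.3% w/v = 13 g/L → 13 × 4.36 L = 56.680 g
casitone: 0.29% w/v = 2.9 g/L → 2.9 × 4.36 L = 12.644 g
potassium nitrate: 7.07 mmol/L × 101.1 g/mol × 4.36 L ÷ 1000 = 3.116 g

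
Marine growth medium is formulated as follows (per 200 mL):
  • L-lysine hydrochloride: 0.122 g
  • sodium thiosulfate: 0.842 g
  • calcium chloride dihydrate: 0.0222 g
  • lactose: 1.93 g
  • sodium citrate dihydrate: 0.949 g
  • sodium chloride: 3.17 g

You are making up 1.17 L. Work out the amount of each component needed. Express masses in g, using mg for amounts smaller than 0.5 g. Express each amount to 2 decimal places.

L-lysine hydrochloride 0.71 g; sodium thiosulfate 4.93 g; calcium chloride dihydrate 129.87 mg; lactose 11.29 g; sodium citrate dihydrate 5.55 g; sodium chloride 18.54 g

Scale factor = 1170 mL / 200 mL = 5.85.
L-lysine hydrochloride: 0.122 g × (1170 mL / 200 mL) = 0.71 g
sodium thiosulfate: 0.842 g × (1170 mL / 200 mL) = 4.93 g
calcium chloride dihydrate: 0.0222 g × (1170 mL / 200 mL) = 0.12987 g = 129.87 mg
lactose: 1.93 g × (1170 mL / 200 mL) = 11.29 g
sodium citrate dihydrate: 0.949 g × (1170 mL / 200 mL) = 5.55 g
sodium chloride: 3.17 g × (1170 mL / 200 mL) = 18.54 g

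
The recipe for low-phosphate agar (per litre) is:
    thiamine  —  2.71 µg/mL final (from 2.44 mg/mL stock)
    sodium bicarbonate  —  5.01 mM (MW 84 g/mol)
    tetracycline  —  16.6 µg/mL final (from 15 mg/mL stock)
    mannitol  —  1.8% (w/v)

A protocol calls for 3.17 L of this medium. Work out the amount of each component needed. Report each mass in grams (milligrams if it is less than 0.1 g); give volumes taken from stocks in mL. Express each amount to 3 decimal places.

Scale factor relative to 1 L: 3.17.
thiamine: V = C2·V2/C1 = 2.71 µg/mL × 3170 mL ÷ 2440 µg/mL = 3.521 mL
sodium bicarbonate: 5.01 mmol/L × 84 g/mol × 3.17 L ÷ 1000 = 1.334 g
tetracycline: C1V1 = C2V2 → 16.6 µg/mL × 3170 mL ÷ 15000 µg/mL = 3.508 mL
mannitol: 1.8 g per 100 mL × 3170 mL ÷ 100 = 57.060 g

thiamine 3.521 mL; sodium bicarbonate 1.334 g; tetracycline 3.508 mL; mannitol 57.060 g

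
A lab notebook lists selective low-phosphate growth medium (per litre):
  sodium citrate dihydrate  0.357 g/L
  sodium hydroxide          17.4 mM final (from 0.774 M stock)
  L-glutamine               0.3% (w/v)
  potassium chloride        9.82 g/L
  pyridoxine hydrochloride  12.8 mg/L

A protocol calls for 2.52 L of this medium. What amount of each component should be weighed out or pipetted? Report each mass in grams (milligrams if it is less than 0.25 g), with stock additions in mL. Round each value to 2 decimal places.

Scale factor relative to 1 L: 2.52.
sodium citrate dihydrate: 0.357 g/L × 2.52 L = 0.90 g
sodium hydroxide: C1V1 = C2V2 → 17.4 mM × 2520 mL ÷ 774 mM = 56.65 mL
L-glutamine: 0.3 g per 100 mL × 2520 mL ÷ 100 = 7.56 g
potassium chloride: 9.82 g/L × 2.52 L = 24.75 g
pyridoxine hydrochloride: 12.8 mg/L × 2.52 L = 32.26 mg

sodium citrate dihydrate 0.90 g; sodium hydroxide 56.65 mL; L-glutamine 7.56 g; potassium chloride 24.75 g; pyridoxine hydrochloride 32.26 mg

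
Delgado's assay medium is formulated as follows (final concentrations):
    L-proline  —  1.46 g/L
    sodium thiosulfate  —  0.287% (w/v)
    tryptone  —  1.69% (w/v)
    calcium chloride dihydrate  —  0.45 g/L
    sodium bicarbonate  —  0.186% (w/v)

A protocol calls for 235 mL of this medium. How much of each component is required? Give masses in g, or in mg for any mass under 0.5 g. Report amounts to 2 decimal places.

L-proline 343.10 mg; sodium thiosulfate 0.67 g; tryptone 3.97 g; calcium chloride dihydrate 105.75 mg; sodium bicarbonate 437.10 mg

Working volume: 235 mL = 0.235 L.
L-proline: 1.46 g/L × 0.235 L = 0.3431 g = 343.10 mg
sodium thiosulfate: 0.287% w/v = 2.87 g/L → 2.87 × 0.235 L = 0.67 g
tryptone: 1.69% w/v = 16.9 g/L → 16.9 × 0.235 L = 3.97 g
calcium chloride dihydrate: 0.45 g/L × 0.235 L = 0.10575 g = 105.75 mg
sodium bicarbonate: 0.186 g per 100 mL × 235 mL ÷ 100 = 0.4371 g = 437.10 mg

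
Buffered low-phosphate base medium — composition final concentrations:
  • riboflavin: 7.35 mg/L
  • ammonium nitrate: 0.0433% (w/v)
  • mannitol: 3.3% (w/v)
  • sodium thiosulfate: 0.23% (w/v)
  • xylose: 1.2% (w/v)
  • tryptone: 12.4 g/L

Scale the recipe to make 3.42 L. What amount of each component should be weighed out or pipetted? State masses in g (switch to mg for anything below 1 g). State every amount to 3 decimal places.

riboflavin 25.137 mg; ammonium nitrate 1.481 g; mannitol 112.860 g; sodium thiosulfate 7.866 g; xylose 41.040 g; tryptone 42.408 g

Scale factor relative to 1 L: 3.42.
riboflavin: 7.35 mg/L × 3.42 L = 25.137 mg
ammonium nitrate: 0.0433% w/v = 0.433 g/L → 0.433 × 3.42 L = 1.481 g
mannitol: 3.3 g per 100 mL × 3420 mL ÷ 100 = 112.860 g
sodium thiosulfate: 0.23 g per 100 mL × 3420 mL ÷ 100 = 7.866 g
xylose: 1.2 g per 100 mL × 3420 mL ÷ 100 = 41.040 g
tryptone: 12.4 g/L × 3.42 L = 42.408 g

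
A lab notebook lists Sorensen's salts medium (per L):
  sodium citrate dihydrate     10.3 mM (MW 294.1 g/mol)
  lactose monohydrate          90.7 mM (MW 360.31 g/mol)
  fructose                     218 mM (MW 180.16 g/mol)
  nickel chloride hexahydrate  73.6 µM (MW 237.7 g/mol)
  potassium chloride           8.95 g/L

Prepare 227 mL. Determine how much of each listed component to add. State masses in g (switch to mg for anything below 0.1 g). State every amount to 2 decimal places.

sodium citrate dihydrate 0.69 g; lactose monohydrate 7.42 g; fructose 8.92 g; nickel chloride hexahydrate 3.97 mg; potassium chloride 2.03 g

Target volume = 227 mL = 0.227 L.
sodium citrate dihydrate: 10.3 mmol/L × 294.1 g/mol × 0.227 L ÷ 1000 = 0.69 g
lactose monohydrate: 90.7 mmol/L × 360.31 g/mol × 0.227 L ÷ 1000 = 7.42 g
fructose: 218 mmol/L × 180.16 g/mol × 0.227 L ÷ 1000 = 8.92 g
nickel chloride hexahydrate: 73.6 µmol/L × 237.7 g/mol × 0.227 L ÷ 1000 = 3.97 mg
potassium chloride: 8.95 g/L × 0.227 L = 2.03 g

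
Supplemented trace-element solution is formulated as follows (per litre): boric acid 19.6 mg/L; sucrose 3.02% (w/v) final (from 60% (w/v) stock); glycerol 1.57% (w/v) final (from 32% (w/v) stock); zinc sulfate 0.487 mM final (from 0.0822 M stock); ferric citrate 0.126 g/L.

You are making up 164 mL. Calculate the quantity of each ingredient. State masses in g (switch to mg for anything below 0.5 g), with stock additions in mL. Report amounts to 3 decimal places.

Target volume = 164 mL = 0.164 L.
boric acid: 19.6 mg/L × 0.164 L = 3.214 mg
sucrose: C1V1 = C2V2 → 3.02% ÷ 60% × 164 mL = 8.255 mL
glycerol: dilute stock: 1.57% ÷ 32% × 164 mL = 8.046 mL
zinc sulfate: dilute stock: 0.487 mM × 164 mL ÷ 82.2 mM = 0.972 mL
ferric citrate: 0.126 g/L × 0.164 L = 0.020664 g = 20.664 mg

boric acid 3.214 mg; sucrose 8.255 mL; glycerol 8.046 mL; zinc sulfate 0.972 mL; ferric citrate 20.664 mg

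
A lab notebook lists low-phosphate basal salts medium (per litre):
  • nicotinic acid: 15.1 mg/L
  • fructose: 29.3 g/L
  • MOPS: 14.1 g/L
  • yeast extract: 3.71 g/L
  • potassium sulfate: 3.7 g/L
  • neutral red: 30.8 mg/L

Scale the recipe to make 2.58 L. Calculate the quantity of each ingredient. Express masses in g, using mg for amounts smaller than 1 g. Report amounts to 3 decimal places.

Working volume: 2.58 L.
nicotinic acid: 15.1 mg/L × 2.58 L = 38.958 mg
fructose: 29.3 g/L × 2.58 L = 75.594 g
MOPS: 14.1 g/L × 2.58 L = 36.378 g
yeast extract: 3.71 g/L × 2.58 L = 9.572 g
potassium sulfate: 3.7 g/L × 2.58 L = 9.546 g
neutral red: 30.8 mg/L × 2.58 L = 79.464 mg

nicotinic acid 38.958 mg; fructose 75.594 g; MOPS 36.378 g; yeast extract 9.572 g; potassium sulfate 9.546 g; neutral red 79.464 mg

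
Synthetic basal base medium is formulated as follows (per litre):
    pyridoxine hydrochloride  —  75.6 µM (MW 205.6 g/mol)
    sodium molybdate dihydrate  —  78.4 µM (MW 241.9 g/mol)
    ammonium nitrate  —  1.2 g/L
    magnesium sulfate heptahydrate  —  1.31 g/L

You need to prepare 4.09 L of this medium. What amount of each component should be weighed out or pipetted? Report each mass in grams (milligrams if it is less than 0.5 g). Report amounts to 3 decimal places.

Scale factor relative to 1 L: 4.09.
pyridoxine hydrochloride: 75.6 µmol/L × 205.6 g/mol × 4.09 L ÷ 1000 = 63.572 mg
sodium molybdate dihydrate: 78.4 µmol/L × 241.9 g/mol × 4.09 L ÷ 1000 = 77.567 mg
ammonium nitrate: 1.2 g/L × 4.09 L = 4.908 g
magnesium sulfate heptahydrate: 1.31 g/L × 4.09 L = 5.358 g

pyridoxine hydrochloride 63.572 mg; sodium molybdate dihydrate 77.567 mg; ammonium nitrate 4.908 g; magnesium sulfate heptahydrate 5.358 g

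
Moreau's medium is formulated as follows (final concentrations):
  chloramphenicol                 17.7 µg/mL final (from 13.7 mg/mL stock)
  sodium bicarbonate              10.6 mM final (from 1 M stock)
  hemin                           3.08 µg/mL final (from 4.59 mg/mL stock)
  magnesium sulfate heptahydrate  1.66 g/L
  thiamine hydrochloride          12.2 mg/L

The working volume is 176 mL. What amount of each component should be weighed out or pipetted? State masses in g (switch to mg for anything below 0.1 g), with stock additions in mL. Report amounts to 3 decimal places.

Scale factor relative to 1 L: 0.176.
chloramphenicol: dilute stock: 17.7 µg/mL × 176 mL ÷ 13700 µg/mL = 0.227 mL
sodium bicarbonate: dilute stock: 10.6 mM × 176 mL ÷ 1000 mM = 1.866 mL
hemin: dilute stock: 3.08 µg/mL × 176 mL ÷ 4590 µg/mL = 0.118 mL
magnesium sulfate heptahydrate: 1.66 g/L × 0.176 L = 0.292 g
thiamine hydrochloride: 12.2 mg/L × 0.176 L = 2.147 mg

chloramphenicol 0.227 mL; sodium bicarbonate 1.866 mL; hemin 0.118 mL; magnesium sulfate heptahydrate 0.292 g; thiamine hydrochloride 2.147 mg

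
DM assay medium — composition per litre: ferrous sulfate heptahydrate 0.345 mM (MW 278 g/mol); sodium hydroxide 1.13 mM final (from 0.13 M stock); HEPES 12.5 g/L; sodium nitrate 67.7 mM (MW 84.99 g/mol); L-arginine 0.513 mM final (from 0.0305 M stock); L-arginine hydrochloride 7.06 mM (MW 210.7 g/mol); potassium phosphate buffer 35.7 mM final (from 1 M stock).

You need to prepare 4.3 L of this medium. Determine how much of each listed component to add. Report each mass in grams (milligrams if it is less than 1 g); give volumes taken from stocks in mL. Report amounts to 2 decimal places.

Scale factor relative to 1 L: 4.3.
ferrous sulfate heptahydrate: 0.345 mmol/L × 278 mg/mmol × 4.3 L = 412.41 mg
sodium hydroxide: C1V1 = C2V2 → 1.13 mM × 4300 mL ÷ 130 mM = 37.38 mL
HEPES: 12.5 g/L × 4.3 L = 53.75 g
sodium nitrate: 67.7 mmol/L × 84.99 g/mol × 4.3 L ÷ 1000 = 24.74 g
L-arginine: C1V1 = C2V2 → 0.513 mM × 4300 mL ÷ 30.5 mM = 72.32 mL
L-arginine hydrochloride: 7.06 mmol/L × 210.7 g/mol × 4.3 L ÷ 1000 = 6.40 g
potassium phosphate buffer: C1V1 = C2V2 → 35.7 mM × 4300 mL ÷ 1000 mM = 153.51 mL

ferrous sulfate heptahydrate 412.41 mg; sodium hydroxide 37.38 mL; HEPES 53.75 g; sodium nitrate 24.74 g; L-arginine 72.32 mL; L-arginine hydrochloride 6.40 g; potassium phosphate buffer 153.51 mL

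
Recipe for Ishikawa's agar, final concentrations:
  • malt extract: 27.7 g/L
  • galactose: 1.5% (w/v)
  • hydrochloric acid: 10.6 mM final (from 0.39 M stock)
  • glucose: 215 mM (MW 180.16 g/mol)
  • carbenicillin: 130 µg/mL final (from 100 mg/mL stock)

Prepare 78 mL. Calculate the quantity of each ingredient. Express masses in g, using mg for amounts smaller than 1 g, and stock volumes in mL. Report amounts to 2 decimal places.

Working volume: 78 mL = 0.078 L.
malt extract: 27.7 g/L × 0.078 L = 2.16 g
galactose: 1.5 g per 100 mL × 78 mL ÷ 100 = 1.17 g
hydrochloric acid: dilute stock: 10.6 mM × 78 mL ÷ 390 mM = 2.12 mL
glucose: 215 mmol/L × 180.16 g/mol × 0.078 L ÷ 1000 = 3.02 g
carbenicillin: dilute stock: 130 µg/mL × 78 mL ÷ 100000 µg/mL = 0.10 mL

malt extract 2.16 g; galactose 1.17 g; hydrochloric acid 2.12 mL; glucose 3.02 g; carbenicillin 0.10 mL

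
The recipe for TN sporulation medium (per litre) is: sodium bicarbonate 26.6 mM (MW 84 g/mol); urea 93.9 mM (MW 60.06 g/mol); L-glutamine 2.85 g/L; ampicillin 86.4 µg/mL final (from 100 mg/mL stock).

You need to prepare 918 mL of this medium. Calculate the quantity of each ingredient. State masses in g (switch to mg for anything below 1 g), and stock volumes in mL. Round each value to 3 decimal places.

sodium bicarbonate 2.051 g; urea 5.177 g; L-glutamine 2.616 g; ampicillin 0.793 mL

Working volume: 918 mL = 0.918 L.
sodium bicarbonate: 26.6 mmol/L × 84 g/mol × 0.918 L ÷ 1000 = 2.051 g
urea: 93.9 mmol/L × 60.06 g/mol × 0.918 L ÷ 1000 = 5.177 g
L-glutamine: 2.85 g/L × 0.918 L = 2.616 g
ampicillin: V = C2·V2/C1 = 86.4 µg/mL × 918 mL ÷ 100000 µg/mL = 0.793 mL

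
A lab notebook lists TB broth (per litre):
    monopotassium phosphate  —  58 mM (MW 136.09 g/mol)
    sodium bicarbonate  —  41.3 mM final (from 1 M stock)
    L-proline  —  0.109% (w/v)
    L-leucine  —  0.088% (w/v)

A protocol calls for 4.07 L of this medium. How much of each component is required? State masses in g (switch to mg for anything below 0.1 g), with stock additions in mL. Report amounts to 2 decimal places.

Scale factor relative to 1 L: 4.07.
monopotassium phosphate: 58 mmol/L × 136.09 g/mol × 4.07 L ÷ 1000 = 32.13 g
sodium bicarbonate: C1V1 = C2V2 → 41.3 mM × 4070 mL ÷ 1000 mM = 168.09 mL
L-proline: 0.109% w/v = 1.09 g/L → 1.09 × 4.07 L = 4.44 g
L-leucine: 0.088 g per 100 mL × 4070 mL ÷ 100 = 3.58 g

monopotassium phosphate 32.13 g; sodium bicarbonate 168.09 mL; L-proline 4.44 g; L-leucine 3.58 g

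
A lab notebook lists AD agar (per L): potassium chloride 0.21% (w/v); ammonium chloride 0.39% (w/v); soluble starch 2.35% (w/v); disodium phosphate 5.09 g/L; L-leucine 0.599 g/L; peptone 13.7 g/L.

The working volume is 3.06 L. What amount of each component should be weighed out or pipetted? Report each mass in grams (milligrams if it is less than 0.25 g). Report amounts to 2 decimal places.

Scale factor relative to 1 L: 3.06.
potassium chloride: 0.21 g per 100 mL × 3060 mL ÷ 100 = 6.43 g
ammonium chloride: 0.39% w/v = 3.9 g/L → 3.9 × 3.06 L = 11.93 g
soluble starch: 2.35% w/v = 23.5 g/L → 23.5 × 3.06 L = 71.91 g
disodium phosphate: 5.09 g/L × 3.06 L = 15.58 g
L-leucine: 0.599 g/L × 3.06 L = 1.83 g
peptone: 13.7 g/L × 3.06 L = 41.92 g

potassium chloride 6.43 g; ammonium chloride 11.93 g; soluble starch 71.91 g; disodium phosphate 15.58 g; L-leucine 1.83 g; peptone 41.92 g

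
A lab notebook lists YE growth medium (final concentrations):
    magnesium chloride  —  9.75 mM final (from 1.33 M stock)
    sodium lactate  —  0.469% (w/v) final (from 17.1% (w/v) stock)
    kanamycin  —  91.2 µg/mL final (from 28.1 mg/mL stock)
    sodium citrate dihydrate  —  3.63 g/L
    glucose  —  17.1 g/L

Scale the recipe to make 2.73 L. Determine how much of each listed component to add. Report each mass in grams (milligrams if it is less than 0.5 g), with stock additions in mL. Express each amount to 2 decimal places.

magnesium chloride 20.01 mL; sodium lactate 74.88 mL; kanamycin 8.86 mL; sodium citrate dihydrate 9.91 g; glucose 46.68 g

Scale factor relative to 1 L: 2.73.
magnesium chloride: C1V1 = C2V2 → 9.75 mM × 2730 mL ÷ 1330 mM = 20.01 mL
sodium lactate: dilute stock: 0.469% ÷ 17.1% × 2730 mL = 74.88 mL
kanamycin: dilute stock: 91.2 µg/mL × 2730 mL ÷ 28100 µg/mL = 8.86 mL
sodium citrate dihydrate: 3.63 g/L × 2.73 L = 9.91 g
glucose: 17.1 g/L × 2.73 L = 46.68 g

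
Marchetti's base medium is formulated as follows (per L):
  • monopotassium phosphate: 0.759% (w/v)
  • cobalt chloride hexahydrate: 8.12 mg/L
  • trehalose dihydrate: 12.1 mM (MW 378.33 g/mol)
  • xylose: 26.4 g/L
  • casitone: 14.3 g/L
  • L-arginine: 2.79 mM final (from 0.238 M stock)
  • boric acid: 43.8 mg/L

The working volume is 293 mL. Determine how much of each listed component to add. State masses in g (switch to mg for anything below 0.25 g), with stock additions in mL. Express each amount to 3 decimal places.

monopotassium phosphate 2.224 g; cobalt chloride hexahydrate 2.379 mg; trehalose dihydrate 1.341 g; xylose 7.735 g; casitone 4.190 g; L-arginine 3.435 mL; boric acid 12.833 mg

Target volume = 293 mL = 0.293 L.
monopotassium phosphate: 0.759% w/v = 7.59 g/L → 7.59 × 0.293 L = 2.224 g
cobalt chloride hexahydrate: 8.12 mg/L × 0.293 L = 2.379 mg
trehalose dihydrate: 12.1 mmol/L × 378.33 g/mol × 0.293 L ÷ 1000 = 1.341 g
xylose: 26.4 g/L × 0.293 L = 7.735 g
casitone: 14.3 g/L × 0.293 L = 4.190 g
L-arginine: C1V1 = C2V2 → 2.79 mM × 293 mL ÷ 238 mM = 3.435 mL
boric acid: 43.8 mg/L × 0.293 L = 12.833 mg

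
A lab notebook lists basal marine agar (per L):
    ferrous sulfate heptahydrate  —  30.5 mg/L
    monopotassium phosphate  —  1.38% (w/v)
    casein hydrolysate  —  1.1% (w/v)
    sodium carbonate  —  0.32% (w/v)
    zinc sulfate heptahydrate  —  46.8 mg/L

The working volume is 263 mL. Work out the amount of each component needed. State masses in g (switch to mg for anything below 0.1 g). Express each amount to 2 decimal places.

ferrous sulfate heptahydrate 8.02 mg; monopotassium phosphate 3.63 g; casein hydrolysate 2.89 g; sodium carbonate 0.84 g; zinc sulfate heptahydrate 12.31 mg

Working volume: 263 mL = 0.263 L.
ferrous sulfate heptahydrate: 30.5 mg/L × 0.263 L = 8.02 mg
monopotassium phosphate: 1.38 g per 100 mL × 263 mL ÷ 100 = 3.63 g
casein hydrolysate: 1.1% w/v = 11 g/L → 11 × 0.263 L = 2.89 g
sodium carbonate: 0.32 g per 100 mL × 263 mL ÷ 100 = 0.84 g
zinc sulfate heptahydrate: 46.8 mg/L × 0.263 L = 12.31 mg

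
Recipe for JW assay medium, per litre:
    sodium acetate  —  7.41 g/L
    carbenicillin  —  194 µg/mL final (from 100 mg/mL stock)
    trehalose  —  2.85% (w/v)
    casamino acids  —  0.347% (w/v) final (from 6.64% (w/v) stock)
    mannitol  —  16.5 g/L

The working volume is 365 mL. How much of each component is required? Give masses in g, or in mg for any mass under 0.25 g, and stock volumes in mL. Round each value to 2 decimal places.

Working volume: 365 mL = 0.365 L.
sodium acetate: 7.41 g/L × 0.365 L = 2.70 g
carbenicillin: dilute stock: 194 µg/mL × 365 mL ÷ 100000 µg/mL = 0.71 mL
trehalose: 2.85 g per 100 mL × 365 mL ÷ 100 = 10.40 g
casamino acids: V = C2·V2/C1 = 0.347% ÷ 6.64% × 365 mL = 19.07 mL
mannitol: 16.5 g/L × 0.365 L = 6.02 g

sodium acetate 2.70 g; carbenicillin 0.71 mL; trehalose 10.40 g; casamino acids 19.07 mL; mannitol 6.02 g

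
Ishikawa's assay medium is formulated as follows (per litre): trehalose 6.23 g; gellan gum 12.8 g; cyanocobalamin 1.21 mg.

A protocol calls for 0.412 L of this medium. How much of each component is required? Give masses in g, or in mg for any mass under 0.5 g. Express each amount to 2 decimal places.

Ratio of target to recipe volume: 412 / 1000 = 0.412.
trehalose: 6.23 g × (412 mL / 1000 mL) = 2.57 g
gellan gum: 12.8 g × (412 mL / 1000 mL) = 5.27 g
cyanocobalamin: 1.21 mg × (412 mL / 1000 mL) = 0.50 mg

trehalose 2.57 g; gellan gum 5.27 g; cyanocobalamin 0.50 mg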